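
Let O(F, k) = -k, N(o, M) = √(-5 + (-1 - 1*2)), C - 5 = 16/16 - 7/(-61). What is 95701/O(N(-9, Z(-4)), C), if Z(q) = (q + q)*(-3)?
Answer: -5837761/373 ≈ -15651.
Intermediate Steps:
C = 373/61 (C = 5 + (16/16 - 7/(-61)) = 5 + (16*(1/16) - 7*(-1/61)) = 5 + (1 + 7/61) = 5 + 68/61 = 373/61 ≈ 6.1148)
Z(q) = -6*q (Z(q) = (2*q)*(-3) = -6*q)
N(o, M) = 2*I*√2 (N(o, M) = √(-5 + (-1 - 2)) = √(-5 - 3) = √(-8) = 2*I*√2)
95701/O(N(-9, Z(-4)), C) = 95701/((-1*373/61)) = 95701/(-373/61) = 95701*(-61/373) = -5837761/373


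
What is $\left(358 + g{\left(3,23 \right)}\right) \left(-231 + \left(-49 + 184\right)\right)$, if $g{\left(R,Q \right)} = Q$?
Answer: $-36576$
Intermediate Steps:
$\left(358 + g{\left(3,23 \right)}\right) \left(-231 + \left(-49 + 184\right)\right) = \left(358 + 23\right) \left(-231 + \left(-49 + 184\right)\right) = 381 \left(-231 + 135\right) = 381 \left(-96\right) = -36576$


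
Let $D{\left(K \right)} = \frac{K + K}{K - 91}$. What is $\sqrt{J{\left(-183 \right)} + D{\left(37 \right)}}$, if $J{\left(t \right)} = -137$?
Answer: $\frac{2 i \sqrt{2802}}{9} \approx 11.763 i$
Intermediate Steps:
$D{\left(K \right)} = \frac{2 K}{-91 + K}$
$\sqrt{J{\left(-183 \right)} + D{\left(37 \right)}} = \sqrt{-137 + 2 \cdot 37 \frac{1}{-91 + 37}} = \sqrt{-137 + 2 \cdot 37 \frac{1}{-54}} = \sqrt{-137 + 2 \cdot 37 \left(- \frac{1}{54}\right)} = \sqrt{-137 - \frac{37}{27}} = \sqrt{- \frac{3736}{27}} = \frac{2 i \sqrt{2802}}{9}$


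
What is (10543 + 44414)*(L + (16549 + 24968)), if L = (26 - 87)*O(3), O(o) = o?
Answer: 2271592638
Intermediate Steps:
L = -183 (L = (26 - 87)*3 = -61*3 = -183)
(10543 + 44414)*(L + (16549 + 24968)) = (10543 + 44414)*(-183 + (16549 + 24968)) = 54957*(-183 + 41517) = 54957*41334 = 2271592638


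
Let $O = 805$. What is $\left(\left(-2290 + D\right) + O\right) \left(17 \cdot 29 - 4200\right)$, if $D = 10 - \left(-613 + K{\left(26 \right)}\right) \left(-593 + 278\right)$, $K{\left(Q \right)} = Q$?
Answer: $690910660$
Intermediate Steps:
$D = -184895$ ($D = 10 - \left(-613 + 26\right) \left(-593 + 278\right) = 10 - \left(-587\right) \left(-315\right) = 10 - 184905 = -184895$)
$\left(\left(-2290 + D\right) + O\right) \left(17 \cdot 29 - 4200\right) = \left(\left(-2290 - 184895\right) + 805\right) \left(17 \cdot 29 - 4200\right) = \left(-187185 + 805\right) \left(493 - 4200\right) = \left(-186380\right) \left(-3707\right) = 690910660$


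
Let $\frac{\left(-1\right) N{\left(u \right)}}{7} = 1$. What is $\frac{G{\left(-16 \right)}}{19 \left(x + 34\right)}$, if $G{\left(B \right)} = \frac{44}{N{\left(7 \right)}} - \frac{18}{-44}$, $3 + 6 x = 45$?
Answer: $- \frac{905}{119966} \approx -0.0075438$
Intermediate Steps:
$x = 7$ ($x = - \frac{1}{2} + \frac{1}{6} \cdot 45 = - \frac{1}{2} + \frac{15}{2} = 7$)
$N{\left(u \right)} = -7$ ($N{\left(u \right)} = \left(-7\right) 1 = -7$)
$G{\left(B \right)} = - \frac{905}{154}$ ($G{\left(B \right)} = \frac{44}{-7} - \frac{18}{-44} = 44 \left(- \frac{1}{7}\right) - - \frac{9}{22} = - \frac{44}{7} + \frac{9}{22} = - \frac{905}{154}$)
$\frac{G{\left(-16 \right)}}{19 \left(x + 34\right)} = - \frac{905}{154 \cdot 19 \left(7 + 34\right)} = - \frac{905}{154 \cdot 19 \cdot 41} = - \frac{905}{154 \cdot 779} = \left(- \frac{905}{154}\right) \frac{1}{779} = - \frac{905}{119966}$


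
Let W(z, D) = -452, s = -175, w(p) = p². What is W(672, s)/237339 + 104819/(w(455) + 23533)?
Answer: 24773424425/54720405162 ≈ 0.45273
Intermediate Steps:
W(672, s)/237339 + 104819/(w(455) + 23533) = -452/237339 + 104819/(455² + 23533) = -452*1/237339 + 104819/(207025 + 23533) = -452/237339 + 104819/230558 = 24773424425/54720405162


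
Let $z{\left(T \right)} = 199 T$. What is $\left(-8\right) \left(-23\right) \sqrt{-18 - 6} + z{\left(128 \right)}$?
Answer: $25472 + 368 i \sqrt{6} \approx 25472.0 + 901.41 i$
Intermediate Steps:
$\left(-8\right) \left(-23\right) \sqrt{-18 - 6} + z{\left(128 \right)} = \left(-8\right) \left(-23\right) \sqrt{-18 - 6} + 199 \cdot 128 = 184 \sqrt{-24} + 25472 = 184 \cdot 2 i \sqrt{6} + 25472 = 368 i \sqrt{6} + 25472 = 25472 + 368 i \sqrt{6}$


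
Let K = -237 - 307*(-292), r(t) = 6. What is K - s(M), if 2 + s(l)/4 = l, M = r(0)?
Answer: 89391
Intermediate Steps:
M = 6
s(l) = -8 + 4*l
K = 89407 (K = -237 + 89644 = 89407)
K - s(M) = 89407 - (-8 + 4*6) = 89407 - (-8 + 24) = 89407 - 1*16 = 89407 - 16 = 89391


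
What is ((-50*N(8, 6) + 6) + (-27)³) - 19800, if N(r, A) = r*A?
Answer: -41877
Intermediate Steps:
N(r, A) = A*r
((-50*N(8, 6) + 6) + (-27)³) - 19800 = ((-300*8 + 6) + (-27)³) - 19800 = ((-50*48 + 6) - 19683) - 19800 = ((-2400 + 6) - 19683) - 19800 = (-2394 - 19683) - 19800 = -22077 - 19800 = -41877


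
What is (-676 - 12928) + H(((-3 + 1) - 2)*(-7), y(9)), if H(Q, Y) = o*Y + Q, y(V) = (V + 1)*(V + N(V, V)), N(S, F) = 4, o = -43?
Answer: -19166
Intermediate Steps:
y(V) = (1 + V)*(4 + V) (y(V) = (V + 1)*(V + 4) = (1 + V)*(4 + V))
H(Q, Y) = Q - 43*Y (H(Q, Y) = -43*Y + Q = Q - 43*Y)
(-676 - 12928) + H(((-3 + 1) - 2)*(-7), y(9)) = (-676 - 12928) + (((-3 + 1) - 2)*(-7) - 43*(4 + 9² + 5*9)) = -13604 + ((-2 - 2)*(-7) - 43*(4 + 81 + 45)) = -13604 + (-4*(-7) - 43*130) = -13604 + (28 - 5590) = -13604 - 5562 = -19166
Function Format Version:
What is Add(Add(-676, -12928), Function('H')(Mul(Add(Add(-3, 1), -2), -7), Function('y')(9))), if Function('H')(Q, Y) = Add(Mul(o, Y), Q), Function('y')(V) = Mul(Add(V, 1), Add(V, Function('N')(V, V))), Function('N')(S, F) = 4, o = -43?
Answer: -19166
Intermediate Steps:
Function('y')(V) = Mul(Add(1, V), Add(4, V)) (Function('y')(V) = Mul(Add(V, 1), Add(V, 4)) = Mul(Add(1, V), Add(4, V)))
Function('H')(Q, Y) = Add(Q, Mul(-43, Y)) (Function('H')(Q, Y) = Add(Mul(-43, Y), Q) = Add(Q, Mul(-43, Y)))
Add(Add(-676, -12928), Function('H')(Mul(Add(Add(-3, 1), -2), -7), Function('y')(9))) = Add(Add(-676, -12928), Add(Mul(Add(Add(-3, 1), -2), -7), Mul(-43, Add(4, Pow(9, 2), Mul(5, 9))))) = Add(-13604, Add(Mul(Add(-2, -2), -7), Mul(-43, Add(4, 81, 45)))) = Add(-13604, Add(Mul(-4, -7), Mul(-43, 130))) = Add(-13604, Add(28, -5590)) = Add(-13604, -5562) = -19166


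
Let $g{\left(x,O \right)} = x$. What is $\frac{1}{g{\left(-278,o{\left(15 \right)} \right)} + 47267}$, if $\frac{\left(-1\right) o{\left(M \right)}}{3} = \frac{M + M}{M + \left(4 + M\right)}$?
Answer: $\frac{1}{46989} \approx 2.1282 \cdot 10^{-5}$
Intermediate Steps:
$o{\left(M \right)} = - \frac{6 M}{4 + 2 M}$ ($o{\left(M \right)} = - 3 \frac{M + M}{M + \left(4 + M\right)} = - 3 \frac{2 M}{4 + 2 M} = - \frac{6 M}{4 + 2 M}$)
$\frac{1}{g{\left(-278,o{\left(15 \right)} \right)} + 47267} = \frac{1}{-278 + 47267} = \frac{1}{46989}$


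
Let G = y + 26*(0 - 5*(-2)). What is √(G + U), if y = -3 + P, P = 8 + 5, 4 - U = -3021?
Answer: √3295 ≈ 57.402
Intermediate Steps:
U = 3025 (U = 4 - 1*(-3021) = 4 + 3021 = 3025)
P = 13
y = 10 (y = -3 + 13 = 10)
G = 270 (G = 10 + 26*(0 - 5*(-2)) = 10 + 26*(0 + 10) = 10 + 26*10 = 10 + 260 = 270)
√(G + U) = √(270 + 3025) = √3295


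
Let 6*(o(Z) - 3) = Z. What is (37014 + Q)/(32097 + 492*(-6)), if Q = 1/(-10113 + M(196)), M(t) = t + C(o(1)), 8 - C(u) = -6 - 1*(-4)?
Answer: 366697697/288739515 ≈ 1.2700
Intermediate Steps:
o(Z) = 3 + Z/6
C(u) = 10 (C(u) = 8 - (-6 - 1*(-4)) = 8 - (-6 + 4) = 8 - 1*(-2) = 8 + 2 = 10)
M(t) = 10 + t (M(t) = t + 10 = 10 + t)
Q = -1/9907 (Q = 1/(-10113 + (10 + 196)) = 1/(-10113 + 206) = 1/(-9907) = -1/9907 ≈ -0.00010094)
(37014 + Q)/(32097 + 492*(-6)) = (37014 - 1/9907)/(32097 + 492*(-6)) = 366697697/(9907*(32097 - 2952)) = (366697697/9907)/29145 = (366697697/9907)*(1/29145) = 366697697/288739515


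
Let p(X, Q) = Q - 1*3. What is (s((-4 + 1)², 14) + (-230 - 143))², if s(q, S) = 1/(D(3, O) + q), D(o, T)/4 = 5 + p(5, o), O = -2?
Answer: 116985856/841 ≈ 1.3910e+5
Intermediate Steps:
p(X, Q) = -3 + Q (p(X, Q) = Q - 3 = -3 + Q)
D(o, T) = 8 + 4*o (D(o, T) = 4*(5 + (-3 + o)) = 4*(2 + o) = 8 + 4*o)
s(q, S) = 1/(20 + q) (s(q, S) = 1/((8 + 4*3) + q) = 1/((8 + 12) + q) = 1/(20 + q))
(s((-4 + 1)², 14) + (-230 - 143))² = (1/(20 + (-4 + 1)²) + (-230 - 143))² = (1/(20 + (-3)²) - 373)² = (1/(20 + 9) - 373)² = (1/29 - 373)² = (-10816/29)² = 116985856/841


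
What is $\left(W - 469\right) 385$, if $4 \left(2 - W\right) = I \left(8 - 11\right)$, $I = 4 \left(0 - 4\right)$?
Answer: $-184415$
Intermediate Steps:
$I = -16$ ($I = 4 \left(-4\right) = -16$)
$W = -10$ ($W = 2 - \frac{\left(-16\right) \left(8 - 11\right)}{4} = 2 - \frac{\left(-16\right) \left(-3\right)}{4} = 2 - 12 = -10$)
$\left(W - 469\right) 385 = \left(-10 - 469\right) 385 = \left(-479\right) 385 = -184415$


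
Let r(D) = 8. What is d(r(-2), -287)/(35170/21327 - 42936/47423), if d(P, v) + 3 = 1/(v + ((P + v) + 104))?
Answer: -467599458409/115834309052 ≈ -4.0368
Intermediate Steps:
d(P, v) = -3 + 1/(104 + P + 2*v) (d(P, v) = -3 + 1/(v + ((P + v) + 104)) = -3 + 1/(v + (104 + P + v)) = -3 + 1/(104 + P + 2*v))
d(r(-2), -287)/(35170/21327 - 42936/47423) = ((-311 - 6*(-287) - 3*8)/(104 + 8 + 2*(-287)))/(35170/21327 - 42936/47423) = ((-311 + 1722 - 24)/(104 + 8 - 574))/(35170*(1/21327) - 42936*1/47423) = (1387/(-462))/(35170/21327 - 42936/47423) = (-1/462*1387)/(752170838/1011390321) = -1387/462*1011390321/752170838 = -467599458409/115834309052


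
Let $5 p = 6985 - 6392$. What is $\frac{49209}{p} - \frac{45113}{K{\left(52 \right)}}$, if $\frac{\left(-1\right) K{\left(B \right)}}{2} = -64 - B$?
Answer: $\frac{30330431}{137576} \approx 220.46$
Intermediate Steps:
$p = \frac{593}{5}$ ($p = \frac{6985 - 6392}{5} = \frac{1}{5} \cdot 593 = \frac{593}{5} \approx 118.6$)
$K{\left(B \right)} = 128 + 2 B$ ($K{\left(B \right)} = - 2 \left(-64 - B\right) = 128 + 2 B$)
$\frac{49209}{p} - \frac{45113}{K{\left(52 \right)}} = \frac{49209}{\frac{593}{5}} - \frac{45113}{128 + 2 \cdot 52} = 49209 \cdot \frac{5}{593} - \frac{45113}{128 + 104} = \frac{246045}{593} - \frac{45113}{232} = \frac{30330431}{137576}$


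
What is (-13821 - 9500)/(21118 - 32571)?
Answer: 23321/11453 ≈ 2.0362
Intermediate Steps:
(-13821 - 9500)/(21118 - 32571) = -23321/(-11453) = -23321*(-1/11453) = 23321/11453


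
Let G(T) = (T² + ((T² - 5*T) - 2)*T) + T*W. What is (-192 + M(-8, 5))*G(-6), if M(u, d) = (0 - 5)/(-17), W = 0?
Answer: 1134132/17 ≈ 66714.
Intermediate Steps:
M(u, d) = 5/17 (M(u, d) = -5*(-1/17) = 5/17)
G(T) = T² + T*(-2 + T² - 5*T) (G(T) = (T² + ((T² - 5*T) - 2)*T) + T*0 = (T² + (-2 + T² - 5*T)*T) + 0 = (T² + T*(-2 + T² - 5*T)) + 0 = T² + T*(-2 + T² - 5*T))
(-192 + M(-8, 5))*G(-6) = (-192 + 5/17)*(-6*(-2 + (-6)² - 4*(-6))) = -(-19554)*(-2 + 36 + 24)/17 = -(-19554)*58/17 = -3259/17*(-348) = 1134132/17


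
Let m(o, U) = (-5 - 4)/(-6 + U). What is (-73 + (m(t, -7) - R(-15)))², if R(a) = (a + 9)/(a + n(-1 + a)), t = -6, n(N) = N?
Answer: 853691524/162409 ≈ 5256.4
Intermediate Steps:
R(a) = (9 + a)/(-1 + 2*a) (R(a) = (a + 9)/(a + (-1 + a)) = (9 + a)/(-1 + 2*a))
m(o, U) = -9/(-6 + U)
(-73 + (m(t, -7) - R(-15)))² = (-73 + (-9/(-6 - 7) - (9 - 15)/(-1 + 2*(-15))))² = (-73 + (-9/(-13) - (-6)/(-1 - 30)))² = (-73 + (-9*(-1/13) - (-6)/(-31)))² = (-73 + (9/13 - (-1)*(-6)/31))² = (-73 + (9/13 - 1*6/31))² = (-73 + (9/13 - 6/31))² = (-73 + 201/403)² = (-29218/403)² = 853691524/162409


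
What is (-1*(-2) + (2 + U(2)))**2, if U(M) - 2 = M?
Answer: 64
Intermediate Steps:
U(M) = 2 + M
(-1*(-2) + (2 + U(2)))**2 = (-1*(-2) + (2 + (2 + 2)))**2 = (2 + (2 + 4))**2 = (2 + 6)**2 = 8**2 = 64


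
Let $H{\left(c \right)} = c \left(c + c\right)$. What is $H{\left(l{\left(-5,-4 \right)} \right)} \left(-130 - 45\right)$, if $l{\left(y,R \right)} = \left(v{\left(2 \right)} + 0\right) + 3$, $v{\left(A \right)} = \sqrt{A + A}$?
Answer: $-8750$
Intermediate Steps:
$v{\left(A \right)} = \sqrt{2} \sqrt{A}$ ($v{\left(A \right)} = \sqrt{2 A} = \sqrt{2} \sqrt{A}$)
$l{\left(y,R \right)} = 5$ ($l{\left(y,R \right)} = \left(\sqrt{2} \sqrt{2} + 0\right) + 3 = \left(2 + 0\right) + 3 = 2 + 3 = 5$)
$H{\left(c \right)} = 2 c^{2}$ ($H{\left(c \right)} = c 2 c = 2 c^{2}$)
$H{\left(l{\left(-5,-4 \right)} \right)} \left(-130 - 45\right) = 2 \cdot 5^{2} \left(-130 - 45\right) = 2 \cdot 25 \left(-175\right) = 50 \left(-175\right) = -8750$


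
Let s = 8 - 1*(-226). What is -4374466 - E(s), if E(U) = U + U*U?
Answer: -4429456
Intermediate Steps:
s = 234 (s = 8 + 226 = 234)
E(U) = U + U²
-4374466 - E(s) = -4374466 - 234*(1 + 234) = -4374466 - 234*235 = -4374466 - 1*54990 = -4374466 - 54990 = -4429456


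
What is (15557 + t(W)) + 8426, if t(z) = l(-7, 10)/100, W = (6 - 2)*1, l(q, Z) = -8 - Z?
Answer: 1199141/50 ≈ 23983.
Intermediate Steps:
W = 4 (W = 4*1 = 4)
t(z) = -9/50 (t(z) = (-8 - 1*10)/100 = (-8 - 10)*(1/100) = -18*1/100 = -9/50)
(15557 + t(W)) + 8426 = (15557 - 9/50) + 8426 = 777841/50 + 8426 = 1199141/50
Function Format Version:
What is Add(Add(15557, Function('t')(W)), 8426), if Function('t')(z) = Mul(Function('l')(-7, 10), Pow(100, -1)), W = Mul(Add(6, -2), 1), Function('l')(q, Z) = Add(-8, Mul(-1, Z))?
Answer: Rational(1199141, 50) ≈ 23983.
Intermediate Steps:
W = 4 (W = Mul(4, 1) = 4)
Function('t')(z) = Rational(-9, 50) (Function('t')(z) = Mul(Add(-8, Mul(-1, 10)), Pow(100, -1)) = Mul(Add(-8, -10), Rational(1, 100)) = Mul(-18, Rational(1, 100)) = Rational(-9, 50))
Add(Add(15557, Function('t')(W)), 8426) = Add(Add(15557, Rational(-9, 50)), 8426) = Add(Rational(777841, 50), 8426) = Rational(1199141, 50)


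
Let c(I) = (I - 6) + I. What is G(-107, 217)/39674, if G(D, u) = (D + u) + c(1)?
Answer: 53/19837 ≈ 0.0026718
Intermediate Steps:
c(I) = -6 + 2*I (c(I) = (-6 + I) + I = -6 + 2*I)
G(D, u) = -4 + D + u (G(D, u) = (D + u) + (-6 + 2*1) = (D + u) + (-6 + 2) = (D + u) - 4 = -4 + D + u)
G(-107, 217)/39674 = (-4 - 107 + 217)/39674 = 106*(1/39674) = 53/19837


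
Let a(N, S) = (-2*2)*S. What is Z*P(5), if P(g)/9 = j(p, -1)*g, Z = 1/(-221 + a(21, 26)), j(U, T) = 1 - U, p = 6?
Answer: 9/13 ≈ 0.69231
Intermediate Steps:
a(N, S) = -4*S
Z = -1/325 (Z = 1/(-221 - 4*26) = 1/(-221 - 104) = 1/(-325) = -1/325 ≈ -0.0030769)
P(g) = -45*g (P(g) = 9*((1 - 1*6)*g) = 9*((1 - 6)*g) = 9*(-5*g) = -45*g)
Z*P(5) = -(-9)*5/65 = -1/325*(-225) = 9/13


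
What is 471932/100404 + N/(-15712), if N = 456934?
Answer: -4807875719/197193456 ≈ -24.382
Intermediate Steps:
471932/100404 + N/(-15712) = 471932/100404 + 456934/(-15712) = 471932*(1/100404) + 456934*(-1/15712) = 117983/25101 - 228467/7856 = -4807875719/197193456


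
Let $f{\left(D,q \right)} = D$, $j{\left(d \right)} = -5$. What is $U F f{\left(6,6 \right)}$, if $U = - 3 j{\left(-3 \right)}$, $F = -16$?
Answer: $-1440$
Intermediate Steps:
$U = 15$ ($U = \left(-3\right) \left(-5\right) = 15$)
$U F f{\left(6,6 \right)} = 15 \left(-16\right) 6 = \left(-240\right) 6 = -1440$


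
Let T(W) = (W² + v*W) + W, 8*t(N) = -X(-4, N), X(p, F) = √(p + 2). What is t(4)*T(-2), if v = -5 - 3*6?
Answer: -6*I*√2 ≈ -8.4853*I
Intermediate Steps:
X(p, F) = √(2 + p)
t(N) = -I*√2/8 (t(N) = (-√(2 - 4))/8 = (-√(-2))/8 = (-I*√2)/8 = -I*√2/8)
v = -23 (v = -5 - 18 = -23)
T(W) = W² - 22*W (T(W) = (W² - 23*W) + W = W² - 22*W)
t(4)*T(-2) = (-I*√2/8)*(-2*(-22 - 2)) = (-I*√2/8)*(-2*(-24)) = -I*√2/8*48 = -6*I*√2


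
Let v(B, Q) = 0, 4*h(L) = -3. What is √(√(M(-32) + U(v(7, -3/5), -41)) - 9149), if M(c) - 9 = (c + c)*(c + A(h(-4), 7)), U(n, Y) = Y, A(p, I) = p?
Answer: √(-9149 + 4*√129) ≈ 95.413*I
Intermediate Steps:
h(L) = -¾ (h(L) = (¼)*(-3) = -¾)
M(c) = 9 + 2*c*(-¾ + c) (M(c) = 9 + (c + c)*(c - ¾) = 9 + (2*c)*(-¾ + c) = 9 + 2*c*(-¾ + c))
√(√(M(-32) + U(v(7, -3/5), -41)) - 9149) = √(√((9 + 2*(-32)² - 3/2*(-32)) - 41) - 9149) = √(√((9 + 2*1024 + 48) - 41) - 9149) = √(√((9 + 2048 + 48) - 41) - 9149) = √(√(2105 - 41) - 9149) = √(√2064 - 9149) = √(4*√129 - 9149) = √(-9149 + 4*√129)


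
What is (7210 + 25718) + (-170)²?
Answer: 61828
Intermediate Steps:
(7210 + 25718) + (-170)² = 32928 + 28900 = 61828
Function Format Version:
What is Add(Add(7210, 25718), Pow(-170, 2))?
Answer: 61828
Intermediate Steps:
Add(Add(7210, 25718), Pow(-170, 2)) = Add(32928, 28900) = 61828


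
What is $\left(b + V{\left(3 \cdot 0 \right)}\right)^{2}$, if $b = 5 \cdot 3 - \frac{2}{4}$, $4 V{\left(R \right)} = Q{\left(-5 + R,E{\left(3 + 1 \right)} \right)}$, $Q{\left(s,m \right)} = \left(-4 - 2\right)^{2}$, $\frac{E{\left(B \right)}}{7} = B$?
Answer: $\frac{2209}{4} \approx 552.25$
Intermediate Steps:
$E{\left(B \right)} = 7 B$
$Q{\left(s,m \right)} = 36$ ($Q{\left(s,m \right)} = \left(-6\right)^{2} = 36$)
$V{\left(R \right)} = 9$ ($V{\left(R \right)} = \frac{1}{4} \cdot 36 = 9$)
$b = \frac{29}{2}$ ($b = 15 - \frac{1}{2} = \frac{29}{2} \approx 14.5$)
$\left(b + V{\left(3 \cdot 0 \right)}\right)^{2} = \left(\frac{29}{2} + 9\right)^{2} = \left(\frac{47}{2}\right)^{2} = \frac{2209}{4}$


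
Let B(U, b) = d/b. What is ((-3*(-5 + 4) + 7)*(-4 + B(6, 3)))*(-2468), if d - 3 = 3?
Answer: 49360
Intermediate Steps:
d = 6 (d = 3 + 3 = 6)
B(U, b) = 6/b
((-3*(-5 + 4) + 7)*(-4 + B(6, 3)))*(-2468) = ((-3*(-5 + 4) + 7)*(-4 + 6/3))*(-2468) = ((-3*(-1) + 7)*(-4 + 6*(⅓)))*(-2468) = ((3 + 7)*(-4 + 2))*(-2468) = (10*(-2))*(-2468) = -20*(-2468) = 49360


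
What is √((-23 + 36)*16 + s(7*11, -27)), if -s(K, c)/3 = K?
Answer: I*√23 ≈ 4.7958*I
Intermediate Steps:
s(K, c) = -3*K
√((-23 + 36)*16 + s(7*11, -27)) = √((-23 + 36)*16 - 21*11) = √(13*16 - 3*77) = √(208 - 231) = √(-23) = I*√23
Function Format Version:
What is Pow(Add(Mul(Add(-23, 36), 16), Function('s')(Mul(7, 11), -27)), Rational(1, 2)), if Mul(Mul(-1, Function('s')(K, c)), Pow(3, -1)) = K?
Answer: Mul(I, Pow(23, Rational(1, 2))) ≈ Mul(4.7958, I)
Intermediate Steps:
Function('s')(K, c) = Mul(-3, K)
Pow(Add(Mul(Add(-23, 36), 16), Function('s')(Mul(7, 11), -27)), Rational(1, 2)) = Pow(Add(Mul(Add(-23, 36), 16), Mul(-3, Mul(7, 11))), Rational(1, 2)) = Pow(Add(Mul(13, 16), Mul(-3, 77)), Rational(1, 2)) = Pow(Add(208, -231), Rational(1, 2)) = Pow(-23, Rational(1, 2)) = Mul(I, Pow(23, Rational(1, 2)))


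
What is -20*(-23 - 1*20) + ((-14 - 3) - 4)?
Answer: 839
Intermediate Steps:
-20*(-23 - 1*20) + ((-14 - 3) - 4) = -20*(-23 - 20) + (-17 - 4) = -20*(-43) - 21 = 860 - 21 = 839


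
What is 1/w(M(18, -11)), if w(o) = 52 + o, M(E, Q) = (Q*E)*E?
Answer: -1/3512 ≈ -0.00028474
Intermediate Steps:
M(E, Q) = Q*E² (M(E, Q) = (E*Q)*E = Q*E²)
1/w(M(18, -11)) = 1/(52 - 11*18²) = 1/(52 - 11*324) = 1/(52 - 3564) = 1/(-3512) = -1/3512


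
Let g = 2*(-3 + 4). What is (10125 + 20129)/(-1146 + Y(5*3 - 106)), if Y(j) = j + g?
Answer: -30254/1235 ≈ -24.497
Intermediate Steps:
g = 2 (g = 2*1 = 2)
Y(j) = 2 + j (Y(j) = j + 2 = 2 + j)
(10125 + 20129)/(-1146 + Y(5*3 - 106)) = (10125 + 20129)/(-1146 + (2 + (5*3 - 106))) = 30254/(-1146 + (2 + (15 - 106))) = 30254/(-1146 + (2 - 91)) = 30254/(-1146 - 89) = 30254/(-1235) = 30254*(-1/1235) = -30254/1235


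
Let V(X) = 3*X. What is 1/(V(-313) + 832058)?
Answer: 1/831119 ≈ 1.2032e-6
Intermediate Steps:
1/(V(-313) + 832058) = 1/(3*(-313) + 832058) = 1/(-939 + 832058) = 1/831119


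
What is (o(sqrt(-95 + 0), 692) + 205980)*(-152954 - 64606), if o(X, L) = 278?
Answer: -44873490480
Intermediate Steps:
(o(sqrt(-95 + 0), 692) + 205980)*(-152954 - 64606) = (278 + 205980)*(-152954 - 64606) = 206258*(-217560) = -44873490480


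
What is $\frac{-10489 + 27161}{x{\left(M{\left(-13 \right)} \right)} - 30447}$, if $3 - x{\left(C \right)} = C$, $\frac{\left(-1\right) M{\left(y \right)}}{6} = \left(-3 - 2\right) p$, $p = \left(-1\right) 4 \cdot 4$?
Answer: $- \frac{4168}{7491} \approx -0.5564$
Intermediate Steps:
$p = -16$ ($p = \left(-4\right) 4 = -16$)
$M{\left(y \right)} = -480$ ($M{\left(y \right)} = - 6 \left(-3 - 2\right) \left(-16\right) = - 6 \left(\left(-5\right) \left(-16\right)\right) = \left(-6\right) 80 = -480$)
$x{\left(C \right)} = 3 - C$
$\frac{-10489 + 27161}{x{\left(M{\left(-13 \right)} \right)} - 30447} = \frac{-10489 + 27161}{\left(3 - -480\right) - 30447} = \frac{16672}{\left(3 + 480\right) - 30447} = \frac{16672}{483 - 30447} = \frac{16672}{-29964} = 16672 \left(- \frac{1}{29964}\right) = - \frac{4168}{7491}$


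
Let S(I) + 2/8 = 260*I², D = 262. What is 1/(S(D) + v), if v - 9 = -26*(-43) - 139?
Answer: 4/71393711 ≈ 5.6027e-8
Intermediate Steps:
S(I) = -¼ + 260*I²
v = 988 (v = 9 + (-26*(-43) - 139) = 9 + (1118 - 139) = 9 + 979 = 988)
1/(S(D) + v) = 1/((-¼ + 260*262²) + 988) = 1/((-¼ + 260*68644) + 988) = 1/((-¼ + 17847440) + 988) = 1/(71389759/4 + 988) = 1/(71393711/4) = 4/71393711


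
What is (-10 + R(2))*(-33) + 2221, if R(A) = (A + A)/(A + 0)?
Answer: 2485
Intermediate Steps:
R(A) = 2 (R(A) = (2*A)/A = 2)
(-10 + R(2))*(-33) + 2221 = (-10 + 2)*(-33) + 2221 = -8*(-33) + 2221 = 264 + 2221 = 2485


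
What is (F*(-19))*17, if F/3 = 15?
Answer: -14535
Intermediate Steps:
F = 45 (F = 3*15 = 45)
(F*(-19))*17 = (45*(-19))*17 = -855*17 = -14535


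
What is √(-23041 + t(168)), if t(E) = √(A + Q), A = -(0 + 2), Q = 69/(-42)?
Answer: √(-4516036 + 14*I*√714)/14 ≈ 0.006287 + 151.79*I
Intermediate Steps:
Q = -23/14 (Q = 69*(-1/42) = -23/14 ≈ -1.6429)
A = -2 (A = -1*2 = -2)
t(E) = I*√714/14 (t(E) = √(-2 - 23/14) = √(-51/14) = I*√714/14)
√(-23041 + t(168)) = √(-23041 + I*√714/14)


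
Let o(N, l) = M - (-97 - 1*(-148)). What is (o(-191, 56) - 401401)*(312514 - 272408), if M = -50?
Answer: -16102639212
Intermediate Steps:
o(N, l) = -101 (o(N, l) = -50 - (-97 - 1*(-148)) = -50 - (-97 + 148) = -50 - 1*51 = -50 - 51 = -101)
(o(-191, 56) - 401401)*(312514 - 272408) = (-101 - 401401)*(312514 - 272408) = -401502*40106 = -16102639212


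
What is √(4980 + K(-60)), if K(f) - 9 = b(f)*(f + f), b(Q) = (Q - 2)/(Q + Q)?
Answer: √4927 ≈ 70.193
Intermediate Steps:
b(Q) = (-2 + Q)/(2*Q) (b(Q) = (-2 + Q)/((2*Q)) = (-2 + Q)*(1/(2*Q)) = (-2 + Q)/(2*Q))
K(f) = 7 + f (K(f) = 9 + ((-2 + f)/(2*f))*(f + f) = 9 + ((-2 + f)/(2*f))*(2*f) = 9 + (-2 + f) = 7 + f)
√(4980 + K(-60)) = √(4980 + (7 - 60)) = √(4980 - 53) = √4927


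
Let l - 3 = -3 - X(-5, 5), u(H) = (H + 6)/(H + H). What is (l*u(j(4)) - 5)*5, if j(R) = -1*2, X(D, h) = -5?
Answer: -50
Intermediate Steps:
j(R) = -2
u(H) = (6 + H)/(2*H) (u(H) = (6 + H)/((2*H)) = (6 + H)*(1/(2*H)) = (6 + H)/(2*H))
l = 5 (l = 3 + (-3 - 1*(-5)) = 3 + (-3 + 5) = 3 + 2 = 5)
(l*u(j(4)) - 5)*5 = (5*((1/2)*(6 - 2)/(-2)) - 5)*5 = (5*((1/2)*(-1/2)*4) - 5)*5 = (5*(-1) - 5)*5 = (-5 - 5)*5 = -10*5 = -50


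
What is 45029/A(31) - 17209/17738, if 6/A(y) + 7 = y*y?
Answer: 126997162709/17738 ≈ 7.1596e+6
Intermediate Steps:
A(y) = 6/(-7 + y²) (A(y) = 6/(-7 + y*y) = 6/(-7 + y²))
45029/A(31) - 17209/17738 = 45029/((6/(-7 + 31²))) - 17209/17738 = 45029/((6/(-7 + 961))) - 17209*1/17738 = 45029/((6/954)) - 17209/17738 = 45029/((6*(1/954))) - 17209/17738 = 45029/(1/159) - 17209/17738 = 45029*159 - 17209/17738 = 7159611 - 17209/17738 = 126997162709/17738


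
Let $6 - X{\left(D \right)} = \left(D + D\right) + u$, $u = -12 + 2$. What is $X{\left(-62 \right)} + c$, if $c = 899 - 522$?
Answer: $517$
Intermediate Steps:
$c = 377$ ($c = 899 - 522 = 377$)
$u = -10$
$X{\left(D \right)} = 16 - 2 D$ ($X{\left(D \right)} = 6 - \left(\left(D + D\right) - 10\right) = 6 - \left(2 D - 10\right) = 6 - \left(-10 + 2 D\right) = 16 - 2 D$)
$X{\left(-62 \right)} + c = \left(16 - -124\right) + 377 = \left(16 + 124\right) + 377 = 140 + 377 = 517$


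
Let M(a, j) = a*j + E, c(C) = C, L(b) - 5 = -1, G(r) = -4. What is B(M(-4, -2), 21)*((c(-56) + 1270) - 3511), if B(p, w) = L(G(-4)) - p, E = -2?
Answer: 4594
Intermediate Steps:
L(b) = 4 (L(b) = 5 - 1 = 4)
M(a, j) = -2 + a*j (M(a, j) = a*j - 2 = -2 + a*j)
B(p, w) = 4 - p
B(M(-4, -2), 21)*((c(-56) + 1270) - 3511) = (4 - (-2 - 4*(-2)))*((-56 + 1270) - 3511) = (4 - (-2 + 8))*(1214 - 3511) = (4 - 1*6)*(-2297) = (4 - 6)*(-2297) = -2*(-2297) = 4594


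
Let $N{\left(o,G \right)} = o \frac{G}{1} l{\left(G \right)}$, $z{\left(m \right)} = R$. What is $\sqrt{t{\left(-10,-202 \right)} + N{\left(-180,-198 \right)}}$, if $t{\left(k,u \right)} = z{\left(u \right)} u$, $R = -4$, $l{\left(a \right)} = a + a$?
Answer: $2 i \sqrt{3528158} \approx 3756.7 i$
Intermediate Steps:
$l{\left(a \right)} = 2 a$
$z{\left(m \right)} = -4$
$N{\left(o,G \right)} = 2 o G^{2}$ ($N{\left(o,G \right)} = o \frac{G}{1} \cdot 2 G = o G 1 \cdot 2 G = o G 2 G = G o 2 G = 2 o G^{2}$)
$t{\left(k,u \right)} = - 4 u$
$\sqrt{t{\left(-10,-202 \right)} + N{\left(-180,-198 \right)}} = \sqrt{\left(-4\right) \left(-202\right) + 2 \left(-180\right) \left(-198\right)^{2}} = \sqrt{808 + 2 \left(-180\right) 39204} = \sqrt{808 - 14113440} = \sqrt{-14112632} = 2 i \sqrt{3528158}$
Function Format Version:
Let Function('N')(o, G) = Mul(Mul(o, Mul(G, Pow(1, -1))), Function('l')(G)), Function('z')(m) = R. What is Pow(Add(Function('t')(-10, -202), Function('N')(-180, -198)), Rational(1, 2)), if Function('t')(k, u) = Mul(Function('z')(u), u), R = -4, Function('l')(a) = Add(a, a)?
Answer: Mul(2, I, Pow(3528158, Rational(1, 2))) ≈ Mul(3756.7, I)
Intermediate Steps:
Function('l')(a) = Mul(2, a)
Function('z')(m) = -4
Function('N')(o, G) = Mul(2, o, Pow(G, 2)) (Function('N')(o, G) = Mul(Mul(o, Mul(G, Pow(1, -1))), Mul(2, G)) = Mul(Mul(o, Mul(G, 1)), Mul(2, G)) = Mul(Mul(o, G), Mul(2, G)) = Mul(Mul(G, o), Mul(2, G)) = Mul(2, o, Pow(G, 2)))
Function('t')(k, u) = Mul(-4, u)
Pow(Add(Function('t')(-10, -202), Function('N')(-180, -198)), Rational(1, 2)) = Pow(Add(Mul(-4, -202), Mul(2, -180, Pow(-198, 2))), Rational(1, 2)) = Pow(Add(808, Mul(2, -180, 39204)), Rational(1, 2)) = Pow(Add(808, -14113440), Rational(1, 2)) = Pow(-14112632, Rational(1, 2)) = Mul(2, I, Pow(3528158, Rational(1, 2)))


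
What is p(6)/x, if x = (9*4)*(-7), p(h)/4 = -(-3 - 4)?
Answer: -⅑ ≈ -0.11111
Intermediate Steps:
p(h) = 28 (p(h) = 4*(-(-3 - 4)) = 4*(-1*(-7)) = 4*7 = 28)
x = -252 (x = 36*(-7) = -252)
p(6)/x = 28/(-252) = 28*(-1/252) = -⅑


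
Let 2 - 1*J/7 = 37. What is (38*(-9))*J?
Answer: 83790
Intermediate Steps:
J = -245 (J = 14 - 7*37 = 14 - 259 = -245)
(38*(-9))*J = (38*(-9))*(-245) = -342*(-245) = 83790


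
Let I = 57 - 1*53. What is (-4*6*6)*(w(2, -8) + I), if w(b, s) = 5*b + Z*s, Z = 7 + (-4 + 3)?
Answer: 4896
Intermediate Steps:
Z = 6 (Z = 7 - 1 = 6)
w(b, s) = 5*b + 6*s
I = 4 (I = 57 - 53 = 4)
(-4*6*6)*(w(2, -8) + I) = (-4*6*6)*((5*2 + 6*(-8)) + 4) = (-24*6)*((10 - 48) + 4) = -144*(-38 + 4) = -144*(-34) = 4896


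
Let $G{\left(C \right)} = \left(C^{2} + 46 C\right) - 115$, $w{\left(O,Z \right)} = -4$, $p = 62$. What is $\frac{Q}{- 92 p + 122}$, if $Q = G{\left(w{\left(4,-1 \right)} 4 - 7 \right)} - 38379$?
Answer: $\frac{39023}{5582} \approx 6.9909$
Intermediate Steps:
$G{\left(C \right)} = -115 + C^{2} + 46 C$
$Q = -39023$ ($Q = \left(-115 + \left(\left(-4\right) 4 - 7\right)^{2} + 46 \left(\left(-4\right) 4 - 7\right)\right) - 38379 = \left(-115 + \left(-16 - 7\right)^{2} + 46 \left(-16 - 7\right)\right) - 38379 = \left(-115 + \left(-23\right)^{2} + 46 \left(-23\right)\right) - 38379 = \left(-115 + 529 - 1058\right) - 38379 = -644 - 38379 = -39023$)
$\frac{Q}{- 92 p + 122} = - \frac{39023}{\left(-92\right) 62 + 122} = - \frac{39023}{-5704 + 122} = - \frac{39023}{-5582} = \left(-39023\right) \left(- \frac{1}{5582}\right) = \frac{39023}{5582}$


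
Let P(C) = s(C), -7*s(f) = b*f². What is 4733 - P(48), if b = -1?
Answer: 30827/7 ≈ 4403.9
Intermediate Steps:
s(f) = f²/7 (s(f) = -(-1)*f²/7 = f²/7)
P(C) = C²/7
4733 - P(48) = 4733 - 48²/7 = 4733 - 2304/7 = 30827/7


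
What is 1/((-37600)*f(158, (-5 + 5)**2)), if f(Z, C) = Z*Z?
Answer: -1/938646400 ≈ -1.0654e-9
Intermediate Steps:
f(Z, C) = Z**2
1/((-37600)*f(158, (-5 + 5)**2)) = 1/((-37600)*(158**2)) = -1/37600/24964 = -1/37600*1/24964 = -1/938646400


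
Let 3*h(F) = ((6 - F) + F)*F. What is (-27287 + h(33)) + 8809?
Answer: -18412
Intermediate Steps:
h(F) = 2*F (h(F) = (((6 - F) + F)*F)/3 = (6*F)/3 = 2*F)
(-27287 + h(33)) + 8809 = (-27287 + 2*33) + 8809 = (-27287 + 66) + 8809 = -27221 + 8809 = -18412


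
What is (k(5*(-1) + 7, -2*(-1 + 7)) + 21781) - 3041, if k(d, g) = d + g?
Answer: 18730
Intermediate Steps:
(k(5*(-1) + 7, -2*(-1 + 7)) + 21781) - 3041 = (((5*(-1) + 7) - 2*(-1 + 7)) + 21781) - 3041 = (((-5 + 7) - 2*6) + 21781) - 3041 = ((2 - 12) + 21781) - 3041 = (-10 + 21781) - 3041 = 21771 - 3041 = 18730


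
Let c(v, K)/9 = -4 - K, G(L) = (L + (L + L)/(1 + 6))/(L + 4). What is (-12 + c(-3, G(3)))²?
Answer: 6734025/2401 ≈ 2804.7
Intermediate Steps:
G(L) = 9*L/(7*(4 + L)) (G(L) = (L + (2*L)/7)/(4 + L) = (L + (2*L)*(⅐))/(4 + L) = (L + 2*L/7)/(4 + L) = (9*L/7)/(4 + L) = 9*L/(7*(4 + L)))
c(v, K) = -36 - 9*K (c(v, K) = 9*(-4 - K) = -36 - 9*K)
(-12 + c(-3, G(3)))² = (-12 + (-36 - 81*3/(7*(4 + 3))))² = (-12 + (-36 - 81*3/(7*7)))² = (-12 + (-36 - 9*27/49))² = (-12 + (-36 - 243/49))² = (-12 - 2007/49)² = (-2595/49)² = 6734025/2401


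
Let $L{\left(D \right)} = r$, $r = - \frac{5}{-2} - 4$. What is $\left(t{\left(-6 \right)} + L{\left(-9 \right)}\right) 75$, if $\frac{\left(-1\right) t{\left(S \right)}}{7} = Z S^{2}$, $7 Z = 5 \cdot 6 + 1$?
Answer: $- \frac{167625}{2} \approx -83813.0$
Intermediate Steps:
$r = - \frac{3}{2}$ ($r = \left(-5\right) \left(- \frac{1}{2}\right) - 4 = \frac{5}{2} - 4 = - \frac{3}{2} \approx -1.5$)
$L{\left(D \right)} = - \frac{3}{2}$
$Z = \frac{31}{7}$ ($Z = \frac{5 \cdot 6 + 1}{7} = \frac{30 + 1}{7} = \frac{1}{7} \cdot 31 = \frac{31}{7} \approx 4.4286$)
$t{\left(S \right)} = - 31 S^{2}$ ($t{\left(S \right)} = - 7 \frac{31 S^{2}}{7} = - 31 S^{2}$)
$\left(t{\left(-6 \right)} + L{\left(-9 \right)}\right) 75 = \left(- 31 \left(-6\right)^{2} - \frac{3}{2}\right) 75 = \left(\left(-31\right) 36 - \frac{3}{2}\right) 75 = \left(-1116 - \frac{3}{2}\right) 75 = \left(- \frac{2235}{2}\right) 75 = - \frac{167625}{2}$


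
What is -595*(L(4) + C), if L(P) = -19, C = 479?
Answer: -273700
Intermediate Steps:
-595*(L(4) + C) = -595*(-19 + 479) = -595*460 = -273700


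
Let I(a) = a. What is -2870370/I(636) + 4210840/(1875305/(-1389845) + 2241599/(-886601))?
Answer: -27614703172125269525/25324048987438 ≈ -1.0905e+6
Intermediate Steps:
-2870370/I(636) + 4210840/(1875305/(-1389845) + 2241599/(-886601)) = -2870370/636 + 4210840/(1875305/(-1389845) + 2241599/(-886601)) = -2870370*1/636 + 4210840/(1875305*(-1/1389845) + 2241599*(-1/886601)) = -478395/106 + 4210840/(-375061/277969 - 2241599/886601) = -478395/106 + 4210840/(-955624490092/246447593369) = -478395/106 + 4210840*(-246447593369/955624490092) = -478395/106 - 259437846015479990/238906122523 = -27614703172125269525/25324048987438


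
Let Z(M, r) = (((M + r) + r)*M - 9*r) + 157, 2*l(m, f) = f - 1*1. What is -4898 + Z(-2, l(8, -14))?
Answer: -9279/2 ≈ -4639.5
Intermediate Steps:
l(m, f) = -½ + f/2 (l(m, f) = (f - 1*1)/2 = (f - 1)/2 = (-1 + f)/2 = -½ + f/2)
Z(M, r) = 157 - 9*r + M*(M + 2*r) (Z(M, r) = ((M + 2*r)*M - 9*r) + 157 = (M*(M + 2*r) - 9*r) + 157 = (-9*r + M*(M + 2*r)) + 157 = 157 - 9*r + M*(M + 2*r))
-4898 + Z(-2, l(8, -14)) = -4898 + (157 + (-2)² - 9*(-½ + (½)*(-14)) + 2*(-2)*(-½ + (½)*(-14))) = -4898 + (157 + 4 - 9*(-½ - 7) + 2*(-2)*(-½ - 7)) = -4898 + (157 + 4 - 9*(-15/2) + 2*(-2)*(-15/2)) = -4898 + (157 + 4 + 135/2 + 30) = -4898 + 517/2 = -9279/2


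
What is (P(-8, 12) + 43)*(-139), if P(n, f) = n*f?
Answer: 7367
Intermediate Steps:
P(n, f) = f*n
(P(-8, 12) + 43)*(-139) = (12*(-8) + 43)*(-139) = (-96 + 43)*(-139) = -53*(-139) = 7367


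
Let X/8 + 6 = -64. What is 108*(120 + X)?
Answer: -47520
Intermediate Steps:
X = -560 (X = -48 + 8*(-64) = -48 - 512 = -560)
108*(120 + X) = 108*(120 - 560) = 108*(-440) = -47520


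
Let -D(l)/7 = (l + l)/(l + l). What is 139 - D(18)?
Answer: 146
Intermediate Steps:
D(l) = -7 (D(l) = -7*(l + l)/(l + l) = -7*2*l/(2*l) = -7*2*l*1/(2*l) = -7*1 = -7)
139 - D(18) = 139 - 1*(-7) = 139 + 7 = 146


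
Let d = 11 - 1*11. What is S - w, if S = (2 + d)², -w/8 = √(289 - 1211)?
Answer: 4 + 8*I*√922 ≈ 4.0 + 242.92*I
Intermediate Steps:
d = 0 (d = 11 - 11 = 0)
w = -8*I*√922 (w = -8*√(289 - 1211) = -8*I*√922 ≈ -242.92*I)
S = 4 (S = (2 + 0)² = 2² = 4)
S - w = 4 - (-8)*I*√922 = 4 + 8*I*√922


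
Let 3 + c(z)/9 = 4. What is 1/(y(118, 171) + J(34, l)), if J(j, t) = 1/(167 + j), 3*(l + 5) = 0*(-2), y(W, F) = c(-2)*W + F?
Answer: 201/247834 ≈ 0.00081103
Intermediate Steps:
c(z) = 9 (c(z) = -27 + 9*4 = -27 + 36 = 9)
y(W, F) = F + 9*W (y(W, F) = 9*W + F = F + 9*W)
l = -5 (l = -5 + (0*(-2))/3 = -5 + (⅓)*0 = -5 + 0 = -5)
1/(y(118, 171) + J(34, l)) = 1/((171 + 9*118) + 1/(167 + 34)) = 1/((171 + 1062) + 1/201) = 1/(1233 + 1/201) = 1/(247834/201) = 201/247834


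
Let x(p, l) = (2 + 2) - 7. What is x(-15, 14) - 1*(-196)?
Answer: 193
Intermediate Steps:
x(p, l) = -3 (x(p, l) = 4 - 7 = -3)
x(-15, 14) - 1*(-196) = -3 - 1*(-196) = -3 + 196 = 193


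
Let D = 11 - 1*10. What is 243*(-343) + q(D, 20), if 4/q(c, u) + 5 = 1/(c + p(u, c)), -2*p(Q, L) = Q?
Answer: -1917045/23 ≈ -83350.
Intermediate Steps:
p(Q, L) = -Q/2
D = 1 (D = 11 - 10 = 1)
q(c, u) = 4/(-5 + 1/(c - u/2))
243*(-343) + q(D, 20) = 243*(-343) + 4*(20 - 2*1)/(-2 - 5*20 + 10*1) = -83349 + 4*(20 - 2)/(-2 - 100 + 10) = -83349 + 4*18/(-92) = -83349 + 4*(-1/92)*18 = -83349 - 18/23 = -1917045/23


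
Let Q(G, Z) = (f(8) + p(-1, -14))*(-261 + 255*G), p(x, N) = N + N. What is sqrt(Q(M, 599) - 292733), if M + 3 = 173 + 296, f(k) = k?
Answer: I*sqrt(2664113) ≈ 1632.2*I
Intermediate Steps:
M = 466 (M = -3 + (173 + 296) = -3 + 469 = 466)
p(x, N) = 2*N
Q(G, Z) = 5220 - 5100*G (Q(G, Z) = (8 + 2*(-14))*(-261 + 255*G) = (8 - 28)*(-261 + 255*G) = -20*(-261 + 255*G) = 5220 - 5100*G)
sqrt(Q(M, 599) - 292733) = sqrt((5220 - 5100*466) - 292733) = sqrt((5220 - 2376600) - 292733) = sqrt(-2371380 - 292733) = sqrt(-2664113) = I*sqrt(2664113)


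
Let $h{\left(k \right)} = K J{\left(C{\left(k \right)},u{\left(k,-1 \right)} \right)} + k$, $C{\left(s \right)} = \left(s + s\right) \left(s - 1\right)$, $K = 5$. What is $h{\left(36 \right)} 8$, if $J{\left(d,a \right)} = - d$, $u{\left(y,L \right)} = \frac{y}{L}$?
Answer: $-100512$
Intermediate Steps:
$C{\left(s \right)} = 2 s \left(-1 + s\right)$
$h{\left(k \right)} = k - 10 k \left(-1 + k\right)$ ($h{\left(k \right)} = 5 \left(- 2 k \left(-1 + k\right)\right) + k = - 10 k \left(-1 + k\right) + k = k - 10 k \left(-1 + k\right)$)
$h{\left(36 \right)} 8 = 36 \left(11 - 360\right) 8 = 36 \left(-349\right) 8 = \left(-12564\right) 8 = -100512$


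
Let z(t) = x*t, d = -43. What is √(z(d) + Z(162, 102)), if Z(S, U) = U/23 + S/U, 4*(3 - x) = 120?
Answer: √178415646/391 ≈ 34.162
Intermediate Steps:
x = -27 (x = 3 - ¼*120 = 3 - 30 = -27)
Z(S, U) = U/23 + S/U (Z(S, U) = U*(1/23) + S/U = U/23 + S/U)
z(t) = -27*t
√(z(d) + Z(162, 102)) = √(-27*(-43) + ((1/23)*102 + 162/102)) = √(1161 + (102/23 + 162*(1/102))) = √(1161 + (102/23 + 27/17)) = √(1161 + 2355/391) = √(456306/391) = √178415646/391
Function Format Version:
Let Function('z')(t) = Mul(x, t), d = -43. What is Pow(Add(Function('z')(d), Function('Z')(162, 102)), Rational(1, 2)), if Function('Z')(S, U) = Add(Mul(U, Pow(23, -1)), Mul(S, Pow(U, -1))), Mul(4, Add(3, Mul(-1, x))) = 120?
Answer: Mul(Rational(1, 391), Pow(178415646, Rational(1, 2))) ≈ 34.162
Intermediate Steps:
x = -27 (x = Add(3, Mul(Rational(-1, 4), 120)) = Add(3, -30) = -27)
Function('Z')(S, U) = Add(Mul(Rational(1, 23), U), Mul(S, Pow(U, -1))) (Function('Z')(S, U) = Add(Mul(U, Rational(1, 23)), Mul(S, Pow(U, -1))) = Add(Mul(Rational(1, 23), U), Mul(S, Pow(U, -1))))
Function('z')(t) = Mul(-27, t)
Pow(Add(Function('z')(d), Function('Z')(162, 102)), Rational(1, 2)) = Pow(Add(Mul(-27, -43), Add(Mul(Rational(1, 23), 102), Mul(162, Pow(102, -1)))), Rational(1, 2)) = Pow(Add(1161, Add(Rational(102, 23), Mul(162, Rational(1, 102)))), Rational(1, 2)) = Pow(Add(1161, Add(Rational(102, 23), Rational(27, 17))), Rational(1, 2)) = Pow(Add(1161, Rational(2355, 391)), Rational(1, 2)) = Pow(Rational(456306, 391), Rational(1, 2)) = Mul(Rational(1, 391), Pow(178415646, Rational(1, 2)))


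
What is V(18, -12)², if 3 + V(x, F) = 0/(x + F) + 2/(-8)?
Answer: 169/16 ≈ 10.563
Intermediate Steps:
V(x, F) = -13/4 (V(x, F) = -3 + (0/(x + F) + 2/(-8)) = -3 + (0/(F + x) + 2*(-⅛)) = -3 + (0 - ¼) = -3 - ¼ = -13/4)
V(18, -12)² = (-13/4)² = 169/16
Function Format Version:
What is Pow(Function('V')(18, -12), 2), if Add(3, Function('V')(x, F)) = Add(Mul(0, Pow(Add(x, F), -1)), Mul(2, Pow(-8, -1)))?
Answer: Rational(169, 16) ≈ 10.563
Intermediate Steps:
Function('V')(x, F) = Rational(-13, 4) (Function('V')(x, F) = Add(-3, Add(Mul(0, Pow(Add(x, F), -1)), Mul(2, Pow(-8, -1)))) = Add(-3, Add(Mul(0, Pow(Add(F, x), -1)), Mul(2, Rational(-1, 8)))) = Add(-3, Add(0, Rational(-1, 4))) = Add(-3, Rational(-1, 4)) = Rational(-13, 4))
Pow(Function('V')(18, -12), 2) = Pow(Rational(-13, 4), 2) = Rational(169, 16)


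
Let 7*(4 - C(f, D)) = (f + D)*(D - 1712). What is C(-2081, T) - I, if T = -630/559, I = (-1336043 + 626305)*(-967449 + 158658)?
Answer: -1255614752176863660/2187367 ≈ -5.7403e+11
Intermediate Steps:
I = 574029706758 (I = -709738*(-808791) = 574029706758)
T = -630/559 (T = -630*1/559 = -630/559 ≈ -1.1270)
C(f, D) = 4 - (-1712 + D)*(D + f)/7 (C(f, D) = 4 - (f + D)*(D - 1712)/7 = 4 - (D + f)*(-1712 + D)/7 = 4 - (-1712 + D)*(D + f)/7)
C(-2081, T) - I = (4 - (-630/559)²/7 + (1712/7)*(-630/559) + (1712/7)*(-2081) - ⅐*(-630/559)*(-2081)) - 1*574029706758 = (4 - ⅐*396900/312481 - 154080/559 - 3562672/7 - 187290/559) - 574029706758 = (4 - 56700/312481 - 154080/559 - 3562672/7 - 187290/559) - 574029706758 = -1114594737474/2187367 - 574029706758 = -1255614752176863660/2187367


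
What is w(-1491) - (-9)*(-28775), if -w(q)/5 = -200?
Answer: -257975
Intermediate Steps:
w(q) = 1000 (w(q) = -5*(-200) = 1000)
w(-1491) - (-9)*(-28775) = 1000 - (-9)*(-28775) = 1000 - 1*258975 = 1000 - 258975 = -257975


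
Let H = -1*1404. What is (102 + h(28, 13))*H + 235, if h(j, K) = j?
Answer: -182285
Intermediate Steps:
H = -1404
(102 + h(28, 13))*H + 235 = (102 + 28)*(-1404) + 235 = 130*(-1404) + 235 = -182520 + 235 = -182285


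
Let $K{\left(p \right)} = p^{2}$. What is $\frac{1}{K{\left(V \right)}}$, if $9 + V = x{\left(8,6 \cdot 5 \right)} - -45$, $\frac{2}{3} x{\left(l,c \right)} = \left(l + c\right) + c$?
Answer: $\frac{1}{19044} \approx 5.251 \cdot 10^{-5}$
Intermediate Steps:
$x{\left(l,c \right)} = 3 c + \frac{3 l}{2}$ ($x{\left(l,c \right)} = \frac{3 \left(\left(l + c\right) + c\right)}{2} = \frac{3 \left(\left(c + l\right) + c\right)}{2} = \frac{3 \left(l + 2 c\right)}{2} = 3 c + \frac{3 l}{2}$)
$V = 138$ ($V = -9 - \left(-57 - 18 \cdot 5\right) = -9 + \left(\left(3 \cdot 30 + 12\right) + 45\right) = -9 + \left(\left(90 + 12\right) + 45\right) = -9 + \left(102 + 45\right) = -9 + 147 = 138$)
$\frac{1}{K{\left(V \right)}} = \frac{1}{138^{2}} = \frac{1}{19044}$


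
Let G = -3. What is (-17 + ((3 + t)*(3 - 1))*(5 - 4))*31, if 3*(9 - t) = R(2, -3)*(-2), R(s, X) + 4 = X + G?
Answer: -589/3 ≈ -196.33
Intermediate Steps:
R(s, X) = -7 + X (R(s, X) = -4 + (X - 3) = -4 + (-3 + X) = -7 + X)
t = 7/3 (t = 9 - (-7 - 3)*(-2)/3 = 9 - (-10)*(-2)/3 = 9 - 1/3*20 = 9 - 20/3 = 7/3 ≈ 2.3333)
(-17 + ((3 + t)*(3 - 1))*(5 - 4))*31 = (-17 + ((3 + 7/3)*(3 - 1))*(5 - 4))*31 = (-17 + ((16/3)*2)*1)*31 = (-17 + (32/3)*1)*31 = (-17 + 32/3)*31 = -19/3*31 = -589/3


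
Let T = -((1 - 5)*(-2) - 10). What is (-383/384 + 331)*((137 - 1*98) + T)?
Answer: 5195561/384 ≈ 13530.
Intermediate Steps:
T = 2 (T = -(-4*(-2) - 10) = -(8 - 10) = -1*(-2) = 2)
(-383/384 + 331)*((137 - 1*98) + T) = (-383/384 + 331)*((137 - 1*98) + 2) = (-383*1/384 + 331)*((137 - 98) + 2) = (-383/384 + 331)*(39 + 2) = (126721/384)*41 = 5195561/384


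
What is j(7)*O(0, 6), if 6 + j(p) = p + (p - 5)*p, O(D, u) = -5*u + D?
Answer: -450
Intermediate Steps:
O(D, u) = D - 5*u
j(p) = -6 + p + p*(-5 + p) (j(p) = -6 + (p + (p - 5)*p) = -6 + (p + (-5 + p)*p) = -6 + (p + p*(-5 + p)) = -6 + p + p*(-5 + p))
j(7)*O(0, 6) = (-6 + 7² - 4*7)*(0 - 5*6) = (-6 + 49 - 28)*(0 - 30) = 15*(-30) = -450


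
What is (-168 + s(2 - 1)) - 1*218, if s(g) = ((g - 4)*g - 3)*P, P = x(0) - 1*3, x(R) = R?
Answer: -368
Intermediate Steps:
P = -3 (P = 0 - 1*3 = 0 - 3 = -3)
s(g) = 9 - 3*g*(-4 + g) (s(g) = ((g - 4)*g - 3)*(-3) = ((-4 + g)*g - 3)*(-3) = (g*(-4 + g) - 3)*(-3) = (-3 + g*(-4 + g))*(-3) = 9 - 3*g*(-4 + g))
(-168 + s(2 - 1)) - 1*218 = (-168 + (9 - 3*(2 - 1)**2 + 12*(2 - 1))) - 1*218 = (-168 + (9 - 3*1**2 + 12*1)) - 218 = (-168 + (9 - 3*1 + 12)) - 218 = (-168 + (9 - 3 + 12)) - 218 = (-168 + 18) - 218 = -150 - 218 = -368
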